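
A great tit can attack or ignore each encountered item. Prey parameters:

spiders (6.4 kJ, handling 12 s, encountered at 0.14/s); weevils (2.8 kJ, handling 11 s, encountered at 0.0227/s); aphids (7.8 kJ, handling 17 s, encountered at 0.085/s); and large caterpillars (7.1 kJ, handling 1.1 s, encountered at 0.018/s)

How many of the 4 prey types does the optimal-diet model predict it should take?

3

Rank by E/h (kJ/s): large caterpillars 6.45, spiders 0.533, aphids 0.459, weevils 0.255. Include each in turn until the next type's E/h falls below the running intake rate.
Rate on top 1: 0.1253. spiders: 0.533 > 0.1253 → include.
Rate on top 2: 0.3792. aphids: 0.459 > 0.3792 → include.
Rate on top 3: 0.407. weevils: 0.255 < 0.407 → exclude; stop.
Optimal diet: large caterpillars, spiders, aphids — 3 of 4 types.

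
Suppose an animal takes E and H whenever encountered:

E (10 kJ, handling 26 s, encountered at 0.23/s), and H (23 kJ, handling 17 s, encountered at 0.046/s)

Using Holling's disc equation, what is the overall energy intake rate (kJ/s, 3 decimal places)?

0.433 kJ/s

R = Σλ_iE_i / (1 + Σλ_ih_i)
Numerator: 0.23×10 + 0.046×23 = 3.358
Denominator: 1 + 0.23×26 + 0.046×17 = 7.762
R = 3.358/7.762 = 0.4326 kJ/s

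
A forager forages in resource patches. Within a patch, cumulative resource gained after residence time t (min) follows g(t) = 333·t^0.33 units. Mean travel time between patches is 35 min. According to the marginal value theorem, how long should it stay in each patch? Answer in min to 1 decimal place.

17.2 min

Maximise g(t)/(T+t): set derivative to zero → g'(t)(T+t) = g(t).
g'(t) = 0.33·333·t^-0.67. Setting 0.33·333·t^-0.67 = 333·t^0.33/(35+t) gives 0.33(35+t) = t, so 0.67·t = 0.33×35.
t* = 0.33×35/0.67 = 17.24 min.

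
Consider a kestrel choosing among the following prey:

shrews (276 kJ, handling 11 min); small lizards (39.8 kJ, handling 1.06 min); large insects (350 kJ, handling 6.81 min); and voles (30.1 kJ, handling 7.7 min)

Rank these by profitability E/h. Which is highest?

large insects

In descending order of E/h:
large insects: 350/6.81 = 51.4 kJ/min
small lizards: 39.8/1.06 = 37.5 kJ/min
shrews: 276/11 = 25.1 kJ/min
voles: 30.1/7.7 = 3.91 kJ/min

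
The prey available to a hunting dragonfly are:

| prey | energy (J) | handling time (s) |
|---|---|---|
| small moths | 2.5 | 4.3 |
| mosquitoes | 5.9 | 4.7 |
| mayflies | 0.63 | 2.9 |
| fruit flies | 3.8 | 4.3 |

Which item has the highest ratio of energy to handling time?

mosquitoes

Profitability E/h (J/s): small moths = 2.5/4.3 = 0.581, mosquitoes = 5.9/4.7 = 1.26, mayflies = 0.63/2.9 = 0.217, fruit flies = 3.8/4.3 = 0.884.
Ranked: mosquitoes > fruit flies > small moths > mayflies.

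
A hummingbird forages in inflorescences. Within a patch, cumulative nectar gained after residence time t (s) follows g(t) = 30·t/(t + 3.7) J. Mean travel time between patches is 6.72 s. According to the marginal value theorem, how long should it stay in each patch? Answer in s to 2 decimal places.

Maximise g(t)/(T+t): set derivative to zero → g'(t)(T+t) = g(t).
g'(t) = 30·3.7/(t + 3.7)². Setting 30·3.7/(t+3.7)² = 30t/[(t+3.7)(6.72+t)] gives 3.7(6.72+t) = t(t+3.7), so t² = 3.7×6.72 = 24.86.
t* = √24.86 = 4.986 s.

4.99 s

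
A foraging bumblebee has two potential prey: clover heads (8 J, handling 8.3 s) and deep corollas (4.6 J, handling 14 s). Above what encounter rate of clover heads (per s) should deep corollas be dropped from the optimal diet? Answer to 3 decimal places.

0.062 per s

Drop deep corollas once their profitability E₂/h₂ falls below the rate achievable on clover heads alone: E₂/h₂ = λE₁/(1 + λh₁).
Solve for λ: λE₁h₂ = E₂(1 + λh₁) → λ(E₁h₂ − E₂h₁) = E₂ → λ = E₂/(E₁h₂ − E₂h₁).
λ = 4.6/(8×14 − 4.6×8.3) = 4.6/73.82 = 0.06231 per s.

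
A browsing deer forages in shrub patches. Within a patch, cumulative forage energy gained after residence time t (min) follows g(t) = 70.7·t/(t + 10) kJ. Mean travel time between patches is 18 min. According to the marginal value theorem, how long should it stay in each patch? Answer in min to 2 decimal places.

13.42 min

By the marginal value theorem, leave when the instantaneous gain rate g'(t) equals the habitat-wide average g(t)/(T + t).
g'(t) = 70.7·10/(t + 10)². Setting 70.7·10/(t+10)² = 70.7t/[(t+10)(18+t)] gives 10(18+t) = t(t+10), so t² = 10×18 = 180.
t* = √180 = 13.42 min.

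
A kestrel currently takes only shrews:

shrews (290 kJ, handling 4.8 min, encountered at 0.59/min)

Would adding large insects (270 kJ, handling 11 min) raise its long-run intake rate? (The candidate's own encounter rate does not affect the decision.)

Intake rate on the current diet: R = (0.59×290) / (1 + 0.59×4.8) = 171.1/3.832 = 44.65 kJ/min.
large insects: E/h = 270/11 = 24.55 kJ/min.
Since 24.55 < R, time spent handling large insects is better spent searching.

No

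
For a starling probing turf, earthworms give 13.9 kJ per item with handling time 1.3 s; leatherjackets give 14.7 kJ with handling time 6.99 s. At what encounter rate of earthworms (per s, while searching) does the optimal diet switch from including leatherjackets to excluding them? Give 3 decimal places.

At the threshold, the rate on earthworms alone equals the profitability of leatherjackets: λ·13.9/(1 + λ·1.3) = 14.7/6.99 = 2.103.
Rearranging, λ(13.9 − 2.103×1.3) = 2.103, so λ = 2.103/11.17 = 0.1883 per s.

0.188 per s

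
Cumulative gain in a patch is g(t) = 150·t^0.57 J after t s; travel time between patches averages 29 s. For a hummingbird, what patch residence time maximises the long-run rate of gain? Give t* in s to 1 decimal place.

Optimal t* satisfies g'(t*) = g(t*)/(T + t*).
g'(t) = 0.57·150·t^-0.43. Setting 0.57·150·t^-0.43 = 150·t^0.57/(29+t) gives 0.57(29+t) = t, so 0.43·t = 0.57×29.
t* = 0.57×29/0.43 = 38.44 s.

38.4 s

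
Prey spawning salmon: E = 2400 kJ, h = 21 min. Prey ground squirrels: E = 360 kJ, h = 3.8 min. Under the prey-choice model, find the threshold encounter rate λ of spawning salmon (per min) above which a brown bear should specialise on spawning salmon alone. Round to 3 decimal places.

At the threshold, the rate on spawning salmon alone equals the profitability of ground squirrels: λ·2400/(1 + λ·21) = 360/3.8 = 94.74.
Rearranging, λ(2400 − 94.74×21) = 94.74, so λ = 94.74/410.5 = 0.2308 per min.

0.231 per min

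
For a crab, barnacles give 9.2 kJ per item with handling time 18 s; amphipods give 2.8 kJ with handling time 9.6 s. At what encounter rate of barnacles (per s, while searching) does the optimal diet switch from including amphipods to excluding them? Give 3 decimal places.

0.074 per s

At the threshold, the rate on barnacles alone equals the profitability of amphipods: λ·9.2/(1 + λ·18) = 2.8/9.6 = 0.2917.
Rearranging, λ(9.2 − 0.2917×18) = 0.2917, so λ = 0.2917/3.95 = 0.07384 per s.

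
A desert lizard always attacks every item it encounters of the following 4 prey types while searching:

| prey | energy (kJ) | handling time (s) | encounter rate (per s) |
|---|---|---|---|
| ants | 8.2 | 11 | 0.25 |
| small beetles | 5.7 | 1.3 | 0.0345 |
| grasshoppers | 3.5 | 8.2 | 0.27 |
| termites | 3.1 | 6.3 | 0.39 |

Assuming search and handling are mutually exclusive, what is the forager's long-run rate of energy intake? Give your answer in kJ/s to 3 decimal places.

0.520 kJ/s

R = Σλ_iE_i / (1 + Σλ_ih_i)
Numerator: 0.25×8.2 + 0.0345×5.7 + 0.27×3.5 + 0.39×3.1 = 4.401
Denominator: 1 + 0.25×11 + 0.0345×1.3 + 0.27×8.2 + 0.39×6.3 = 8.466
R = 4.401/8.466 = 0.5198 kJ/s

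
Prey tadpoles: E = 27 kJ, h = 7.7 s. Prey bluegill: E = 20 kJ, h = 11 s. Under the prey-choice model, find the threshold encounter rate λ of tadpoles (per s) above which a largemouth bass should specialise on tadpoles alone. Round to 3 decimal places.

0.140 per s

Drop bluegill once their profitability E₂/h₂ falls below the rate achievable on tadpoles alone: E₂/h₂ = λE₁/(1 + λh₁).
Solve for λ: λE₁h₂ = E₂(1 + λh₁) → λ(E₁h₂ − E₂h₁) = E₂ → λ = E₂/(E₁h₂ − E₂h₁).
λ = 20/(27×11 − 20×7.7) = 20/143 = 0.1399 per s.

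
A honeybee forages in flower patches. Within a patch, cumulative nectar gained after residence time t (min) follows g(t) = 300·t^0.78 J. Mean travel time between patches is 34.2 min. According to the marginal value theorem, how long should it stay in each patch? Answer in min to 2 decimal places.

121.25 min

Optimal t* satisfies g'(t*) = g(t*)/(T + t*).
g'(t) = 0.78·300·t^-0.22. Setting 0.78·300·t^-0.22 = 300·t^0.78/(34.2+t) gives 0.78(34.2+t) = t, so 0.22·t = 0.78×34.2.
t* = 0.78×34.2/0.22 = 121.3 min.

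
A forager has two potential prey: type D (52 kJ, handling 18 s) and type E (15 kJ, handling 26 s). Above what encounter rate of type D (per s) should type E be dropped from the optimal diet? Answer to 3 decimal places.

0.014 per s

The zero-one rule: include type E iff E₂/h₂ > λE₁/(1+λh₁). Equality gives the switch point.
λE₁h₂ = E₂ + λE₂h₁ ⇒ λ = E₂/(E₁h₂ − E₂h₁) = 15/(1352 − 270) = 0.01386 per s.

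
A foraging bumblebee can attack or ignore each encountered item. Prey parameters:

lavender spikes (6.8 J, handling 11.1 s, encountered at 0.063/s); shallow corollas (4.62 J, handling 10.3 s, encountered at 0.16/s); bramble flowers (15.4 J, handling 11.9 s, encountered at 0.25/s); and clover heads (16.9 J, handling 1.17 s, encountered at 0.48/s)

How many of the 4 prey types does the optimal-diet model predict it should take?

Profitabilities (E/h, J/s): clover heads 14.4, bramble flowers 1.29, lavender spikes 0.613, shallow corollas 0.449. Add prey in this order while the next type's profitability exceeds the intake rate on those already taken.
Rate on top 1: 5.195. bramble flowers: 1.29 < 5.195 → exclude; stop.
Optimal diet: clover heads — 1 of 4 types.

1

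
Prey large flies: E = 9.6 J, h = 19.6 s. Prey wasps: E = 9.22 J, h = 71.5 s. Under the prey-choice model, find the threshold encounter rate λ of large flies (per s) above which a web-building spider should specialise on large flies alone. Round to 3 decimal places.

0.018 per s

The zero-one rule: include wasps iff E₂/h₂ > λE₁/(1+λh₁). Equality gives the switch point.
λE₁h₂ = E₂ + λE₂h₁ ⇒ λ = E₂/(E₁h₂ − E₂h₁) = 9.22/(686.4 − 180.7) = 0.01823 per s.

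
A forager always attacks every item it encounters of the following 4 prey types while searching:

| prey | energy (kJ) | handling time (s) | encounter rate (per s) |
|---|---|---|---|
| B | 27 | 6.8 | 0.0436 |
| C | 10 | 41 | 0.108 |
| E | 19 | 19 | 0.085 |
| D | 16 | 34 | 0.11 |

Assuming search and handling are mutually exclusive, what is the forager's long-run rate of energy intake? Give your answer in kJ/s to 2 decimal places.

0.51 kJ/s

Energy encountered per unit search time: 0.0436×27 + 0.108×10 + 0.085×19 + 0.11×16 = 5.632 kJ/s.
Handling time per unit search time: 0.0436×6.8 + 0.108×41 + 0.085×19 + 0.11×34 = 10.08.
Rate = 5.632/(1 + 10.08) = 0.5083 kJ/s.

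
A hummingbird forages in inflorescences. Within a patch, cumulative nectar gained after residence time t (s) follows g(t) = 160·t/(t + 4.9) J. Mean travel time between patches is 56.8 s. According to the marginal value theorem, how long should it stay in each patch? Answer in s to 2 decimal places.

Optimal t* satisfies g'(t*) = g(t*)/(T + t*).
g'(t) = 160·4.9/(t + 4.9)². Setting 160·4.9/(t+4.9)² = 160t/[(t+4.9)(56.8+t)] gives 4.9(56.8+t) = t(t+4.9), so t² = 4.9×56.8 = 278.3.
t* = √278.3 = 16.68 s.

16.68 s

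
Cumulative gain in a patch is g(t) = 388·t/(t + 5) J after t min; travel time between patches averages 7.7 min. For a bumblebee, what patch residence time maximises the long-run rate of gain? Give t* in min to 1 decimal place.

Maximise g(t)/(T+t): set derivative to zero → g'(t)(T+t) = g(t).
g'(t) = 388·5/(t + 5)². Setting 388·5/(t+5)² = 388t/[(t+5)(7.7+t)] gives 5(7.7+t) = t(t+5), so t² = 5×7.7 = 38.5.
t* = √38.5 = 6.205 min.

6.2 min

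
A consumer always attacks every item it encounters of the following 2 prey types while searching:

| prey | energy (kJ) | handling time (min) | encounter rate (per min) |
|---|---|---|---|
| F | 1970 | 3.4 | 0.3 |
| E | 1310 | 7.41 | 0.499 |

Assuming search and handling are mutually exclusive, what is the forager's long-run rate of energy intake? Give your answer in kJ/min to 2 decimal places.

217.69 kJ/min

R = Σλ_iE_i / (1 + Σλ_ih_i)
Numerator: 0.3×1970 + 0.499×1310 = 1245
Denominator: 1 + 0.3×3.4 + 0.499×7.41 = 5.718
R = 1245/5.718 = 217.7 kJ/min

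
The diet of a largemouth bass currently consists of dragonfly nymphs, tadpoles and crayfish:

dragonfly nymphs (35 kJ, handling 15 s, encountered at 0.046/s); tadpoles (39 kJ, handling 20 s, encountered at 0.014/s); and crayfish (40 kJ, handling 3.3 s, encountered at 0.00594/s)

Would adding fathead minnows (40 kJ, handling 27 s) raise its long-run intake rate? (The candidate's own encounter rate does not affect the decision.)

Current rate: (0.046×35 + 0.014×39 + 0.00594×40)/(1 + 0.046×15 + 0.014×20 + 0.00594×3.3) = 1.203 kJ/s.
fathead minnows: E/h = 40/27 = 1.481 kJ/s.
1.481 > 1.203, so adding fathead minnows raises the average — include it.

Yes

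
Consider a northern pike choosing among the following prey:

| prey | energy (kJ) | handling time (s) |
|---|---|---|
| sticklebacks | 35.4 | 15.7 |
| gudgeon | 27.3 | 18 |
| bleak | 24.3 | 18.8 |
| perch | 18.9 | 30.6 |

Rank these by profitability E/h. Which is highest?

Profitability E/h (kJ/s): sticklebacks = 35.4/15.7 = 2.25, gudgeon = 27.3/18 = 1.52, bleak = 24.3/18.8 = 1.29, perch = 18.9/30.6 = 0.618.
Ranked: sticklebacks > gudgeon > bleak > perch.

sticklebacks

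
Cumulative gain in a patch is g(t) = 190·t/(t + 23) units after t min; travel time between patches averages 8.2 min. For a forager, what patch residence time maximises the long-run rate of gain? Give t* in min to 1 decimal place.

13.7 min

Optimal t* satisfies g'(t*) = g(t*)/(T + t*).
g'(t) = 190·23/(t + 23)². Setting 190·23/(t+23)² = 190t/[(t+23)(8.2+t)] gives 23(8.2+t) = t(t+23), so t² = 23×8.2 = 188.6.
t* = √188.6 = 13.73 min.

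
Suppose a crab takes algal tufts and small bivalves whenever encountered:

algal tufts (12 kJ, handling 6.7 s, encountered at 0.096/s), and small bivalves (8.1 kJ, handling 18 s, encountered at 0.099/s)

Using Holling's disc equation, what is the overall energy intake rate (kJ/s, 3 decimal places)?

R = Σλ_iE_i / (1 + Σλ_ih_i)
Numerator: 0.096×12 + 0.099×8.1 = 1.954
Denominator: 1 + 0.096×6.7 + 0.099×18 = 3.425
R = 1.954/3.425 = 0.5704 kJ/s

0.570 kJ/s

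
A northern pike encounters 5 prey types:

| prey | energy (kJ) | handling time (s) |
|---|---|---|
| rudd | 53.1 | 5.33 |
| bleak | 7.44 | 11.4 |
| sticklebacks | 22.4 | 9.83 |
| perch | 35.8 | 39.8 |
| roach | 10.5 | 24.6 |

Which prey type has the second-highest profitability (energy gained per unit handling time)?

sticklebacks

Profitability E/h (kJ/s): rudd = 53.1/5.33 = 9.96, bleak = 7.44/11.4 = 0.653, sticklebacks = 22.4/9.83 = 2.28, perch = 35.8/39.8 = 0.899, roach = 10.5/24.6 = 0.427.
Ranked: rudd > sticklebacks > perch > bleak > roach.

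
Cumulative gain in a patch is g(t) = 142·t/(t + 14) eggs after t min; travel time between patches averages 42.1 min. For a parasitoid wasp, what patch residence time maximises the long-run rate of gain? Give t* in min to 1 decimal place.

Maximise g(t)/(T+t): set derivative to zero → g'(t)(T+t) = g(t).
g'(t) = 142·14/(t + 14)². Setting 142·14/(t+14)² = 142t/[(t+14)(42.1+t)] gives 14(42.1+t) = t(t+14), so t² = 14×42.1 = 589.4.
t* = √589.4 = 24.28 min.

24.3 min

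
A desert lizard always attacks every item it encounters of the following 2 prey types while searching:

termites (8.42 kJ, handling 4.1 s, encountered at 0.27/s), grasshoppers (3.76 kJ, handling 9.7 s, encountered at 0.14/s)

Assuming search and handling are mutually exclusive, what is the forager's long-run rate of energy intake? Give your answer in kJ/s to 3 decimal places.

Energy encountered per unit search time: 0.27×8.42 + 0.14×3.76 = 2.8 kJ/s.
Handling time per unit search time: 0.27×4.1 + 0.14×9.7 = 2.465.
Rate = 2.8/(1 + 2.465) = 0.808 kJ/s.

0.808 kJ/s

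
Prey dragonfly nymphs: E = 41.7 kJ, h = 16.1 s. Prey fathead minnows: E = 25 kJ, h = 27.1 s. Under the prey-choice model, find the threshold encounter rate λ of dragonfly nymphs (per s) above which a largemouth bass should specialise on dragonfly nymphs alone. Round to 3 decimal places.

The zero-one rule: include fathead minnows iff E₂/h₂ > λE₁/(1+λh₁). Equality gives the switch point.
λE₁h₂ = E₂ + λE₂h₁ ⇒ λ = E₂/(E₁h₂ − E₂h₁) = 25/(1130 − 402.5) = 0.03436 per s.

0.034 per s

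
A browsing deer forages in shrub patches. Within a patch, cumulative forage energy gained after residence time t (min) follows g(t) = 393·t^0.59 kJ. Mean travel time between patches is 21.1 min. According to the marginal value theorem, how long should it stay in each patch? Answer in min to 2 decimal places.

30.36 min

By the marginal value theorem, leave when the instantaneous gain rate g'(t) equals the habitat-wide average g(t)/(T + t).
g'(t) = 0.59·393·t^-0.41. Setting 0.59·393·t^-0.41 = 393·t^0.59/(21.1+t) gives 0.59(21.1+t) = t, so 0.41·t = 0.59×21.1.
t* = 0.59×21.1/0.41 = 30.36 min.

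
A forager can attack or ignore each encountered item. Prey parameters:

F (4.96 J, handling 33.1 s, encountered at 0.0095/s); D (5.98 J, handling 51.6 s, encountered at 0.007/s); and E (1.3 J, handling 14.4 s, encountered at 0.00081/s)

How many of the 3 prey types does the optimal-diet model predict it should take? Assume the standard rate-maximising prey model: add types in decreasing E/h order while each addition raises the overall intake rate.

E/h in descending order: F 0.15, D 0.116, E 0.0903 J/s. The optimal diet is the largest prefix of this list for which every included type satisfies E_i/h_i > R on the types above it.
Rate on top 1: 0.03585. D: 0.116 > 0.03585 → include.
Rate on top 2: 0.0531. E: 0.0903 > 0.0531 → include.
Optimal diet: F, D, E — 3 of 3 types.

3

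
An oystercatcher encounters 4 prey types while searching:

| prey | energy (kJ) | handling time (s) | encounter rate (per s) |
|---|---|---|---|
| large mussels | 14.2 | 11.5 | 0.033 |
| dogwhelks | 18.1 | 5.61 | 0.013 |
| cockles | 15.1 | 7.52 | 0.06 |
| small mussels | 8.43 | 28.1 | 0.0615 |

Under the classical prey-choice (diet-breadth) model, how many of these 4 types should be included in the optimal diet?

Profitabilities (E/h, kJ/s): dogwhelks 3.23, cockles 2.01, large mussels 1.23, small mussels 0.3. Add prey in this order while the next type's profitability exceeds the intake rate on those already taken.
Rate on top 1: 0.2193. cockles: 2.01 > 0.2193 → include.
Rate on top 2: 0.7488. large mussels: 1.23 > 0.7488 → include.
Rate on top 3: 0.8457. small mussels: 0.3 < 0.8457 → exclude; stop.
Optimal diet: dogwhelks, cockles, large mussels — 3 of 4 types.

3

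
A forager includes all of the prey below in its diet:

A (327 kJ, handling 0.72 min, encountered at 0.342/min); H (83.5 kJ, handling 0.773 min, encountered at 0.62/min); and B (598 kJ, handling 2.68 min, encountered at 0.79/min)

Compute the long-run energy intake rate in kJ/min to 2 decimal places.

165.51 kJ/min

R = (0.342×327 + 0.62×83.5 + 0.79×598) / (1 + 0.342×0.72 + 0.62×0.773 + 0.79×2.68) = 636/3.843 = 165.5 kJ/min.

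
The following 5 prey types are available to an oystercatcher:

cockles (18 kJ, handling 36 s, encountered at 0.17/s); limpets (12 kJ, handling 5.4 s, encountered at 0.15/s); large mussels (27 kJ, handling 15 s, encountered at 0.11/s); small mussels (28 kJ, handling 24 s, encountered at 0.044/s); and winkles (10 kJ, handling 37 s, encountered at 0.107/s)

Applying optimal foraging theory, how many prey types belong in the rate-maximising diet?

E/h in descending order: limpets 2.22, large mussels 1.8, small mussels 1.17, cockles 0.5, winkles 0.27 kJ/s. The optimal diet is the largest prefix of this list for which every included type satisfies E_i/h_i > R on the types above it.
Rate on top 1: 0.9945. large mussels: 1.8 > 0.9945 → include.
Rate on top 2: 1.379. small mussels: 1.17 < 1.379 → exclude; stop.
Optimal diet: limpets, large mussels — 2 of 5 types.

2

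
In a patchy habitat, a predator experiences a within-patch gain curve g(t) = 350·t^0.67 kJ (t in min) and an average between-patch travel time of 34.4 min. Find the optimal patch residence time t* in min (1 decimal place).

Optimal t* satisfies g'(t*) = g(t*)/(T + t*).
g'(t) = 0.67·350·t^-0.33. Setting 0.67·350·t^-0.33 = 350·t^0.67/(34.4+t) gives 0.67(34.4+t) = t, so 0.33·t = 0.67×34.4.
t* = 0.67×34.4/0.33 = 69.84 min.

69.8 min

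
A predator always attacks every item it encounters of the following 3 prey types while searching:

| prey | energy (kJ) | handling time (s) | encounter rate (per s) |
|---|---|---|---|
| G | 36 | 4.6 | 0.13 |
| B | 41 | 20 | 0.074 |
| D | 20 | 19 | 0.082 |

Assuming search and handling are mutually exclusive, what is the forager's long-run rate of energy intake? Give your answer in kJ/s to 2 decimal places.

R = Σλ_iE_i / (1 + Σλ_ih_i)
Numerator: 0.13×36 + 0.074×41 + 0.082×20 = 9.354
Denominator: 1 + 0.13×4.6 + 0.074×20 + 0.082×19 = 4.636
R = 9.354/4.636 = 2.018 kJ/s

2.02 kJ/s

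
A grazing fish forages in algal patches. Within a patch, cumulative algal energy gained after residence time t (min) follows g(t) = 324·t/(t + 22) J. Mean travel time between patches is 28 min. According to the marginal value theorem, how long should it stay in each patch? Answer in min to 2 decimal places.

By the marginal value theorem, leave when the instantaneous gain rate g'(t) equals the habitat-wide average g(t)/(T + t).
g'(t) = 324·22/(t + 22)². Setting 324·22/(t+22)² = 324t/[(t+22)(28+t)] gives 22(28+t) = t(t+22), so t² = 22×28 = 616.
t* = √616 = 24.82 min.

24.82 min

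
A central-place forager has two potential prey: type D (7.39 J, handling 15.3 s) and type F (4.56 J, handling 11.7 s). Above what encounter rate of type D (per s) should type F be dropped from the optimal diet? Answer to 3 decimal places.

Drop type F once their profitability E₂/h₂ falls below the rate achievable on type D alone: E₂/h₂ = λE₁/(1 + λh₁).
Solve for λ: λE₁h₂ = E₂(1 + λh₁) → λ(E₁h₂ − E₂h₁) = E₂ → λ = E₂/(E₁h₂ − E₂h₁).
λ = 4.56/(7.39×11.7 − 4.56×15.3) = 4.56/16.69 = 0.2731 per s.

0.273 per s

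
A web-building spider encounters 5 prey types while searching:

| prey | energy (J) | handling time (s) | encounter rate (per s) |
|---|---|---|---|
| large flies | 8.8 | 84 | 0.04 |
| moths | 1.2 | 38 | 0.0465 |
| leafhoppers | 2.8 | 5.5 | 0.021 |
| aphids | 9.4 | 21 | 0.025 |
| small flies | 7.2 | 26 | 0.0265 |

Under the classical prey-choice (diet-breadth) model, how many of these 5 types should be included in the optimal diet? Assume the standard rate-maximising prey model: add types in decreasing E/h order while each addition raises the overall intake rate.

3

Profitabilities (E/h, J/s): leafhoppers 0.509, aphids 0.448, small flies 0.277, large flies 0.105, moths 0.0316. Add prey in this order while the next type's profitability exceeds the intake rate on those already taken.
Rate on top 1: 0.05271. aphids: 0.448 > 0.05271 → include.
Rate on top 2: 0.1791. small flies: 0.277 > 0.1791 → include.
Rate on top 3: 0.208. large flies: 0.105 < 0.208 → exclude; stop.
Optimal diet: leafhoppers, aphids, small flies — 3 of 5 types.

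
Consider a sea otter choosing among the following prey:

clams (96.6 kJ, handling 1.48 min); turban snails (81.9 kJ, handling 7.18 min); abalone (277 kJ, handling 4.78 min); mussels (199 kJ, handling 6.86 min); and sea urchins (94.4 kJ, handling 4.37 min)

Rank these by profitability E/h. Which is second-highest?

Profitability E/h (kJ/min): clams = 96.6/1.48 = 65.3, turban snails = 81.9/7.18 = 11.4, abalone = 277/4.78 = 57.9, mussels = 199/6.86 = 29, sea urchins = 94.4/4.37 = 21.6.
Ranked: clams > abalone > mussels > sea urchins > turban snails.

abalone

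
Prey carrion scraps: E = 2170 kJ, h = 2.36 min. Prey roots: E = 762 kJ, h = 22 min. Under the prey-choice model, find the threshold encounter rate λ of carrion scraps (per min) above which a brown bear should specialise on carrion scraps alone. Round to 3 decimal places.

Drop roots once their profitability E₂/h₂ falls below the rate achievable on carrion scraps alone: E₂/h₂ = λE₁/(1 + λh₁).
Solve for λ: λE₁h₂ = E₂(1 + λh₁) → λ(E₁h₂ − E₂h₁) = E₂ → λ = E₂/(E₁h₂ − E₂h₁).
λ = 762/(2170×22 − 762×2.36) = 762/4.594e+04 = 0.01659 per min.

0.017 per min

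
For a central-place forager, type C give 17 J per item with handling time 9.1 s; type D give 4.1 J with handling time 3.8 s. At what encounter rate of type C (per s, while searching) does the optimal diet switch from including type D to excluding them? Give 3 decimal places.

0.150 per s

At the threshold, the rate on type C alone equals the profitability of type D: λ·17/(1 + λ·9.1) = 4.1/3.8 = 1.079.
Rearranging, λ(17 − 1.079×9.1) = 1.079, so λ = 1.079/7.182 = 0.1502 per s.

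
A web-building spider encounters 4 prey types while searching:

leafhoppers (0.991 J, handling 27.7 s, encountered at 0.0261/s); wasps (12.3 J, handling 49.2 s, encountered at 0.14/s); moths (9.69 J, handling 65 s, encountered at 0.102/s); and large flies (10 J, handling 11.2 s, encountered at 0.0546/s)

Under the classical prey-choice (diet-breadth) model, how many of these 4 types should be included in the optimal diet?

1

Rank by E/h (J/s): large flies 0.893, wasps 0.25, moths 0.149, leafhoppers 0.0358. Include each in turn until the next type's E/h falls below the running intake rate.
Rate on top 1: 0.3388. wasps: 0.25 < 0.3388 → exclude; stop.
Optimal diet: large flies — 1 of 4 types.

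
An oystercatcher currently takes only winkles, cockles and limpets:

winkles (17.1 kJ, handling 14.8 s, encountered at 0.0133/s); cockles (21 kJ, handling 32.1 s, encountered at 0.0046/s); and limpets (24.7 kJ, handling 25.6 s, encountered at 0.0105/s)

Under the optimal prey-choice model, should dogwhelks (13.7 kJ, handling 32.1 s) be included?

Current rate: (0.0133×17.1 + 0.0046×21 + 0.0105×24.7)/(1 + 0.0133×14.8 + 0.0046×32.1 + 0.0105×25.6) = 0.3616 kJ/s.
Profitability of dogwhelks: 13.7/32.1 = 0.4268 kJ/s.
0.4268 > 0.3616, so adding dogwhelks raises the average — include it.

Yes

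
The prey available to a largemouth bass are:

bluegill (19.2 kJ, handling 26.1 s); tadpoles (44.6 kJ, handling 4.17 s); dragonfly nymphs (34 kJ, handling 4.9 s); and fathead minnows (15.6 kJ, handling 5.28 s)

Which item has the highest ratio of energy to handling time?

tadpoles

Profitability E/h (kJ/s): bluegill = 19.2/26.1 = 0.736, tadpoles = 44.6/4.17 = 10.7, dragonfly nymphs = 34/4.9 = 6.94, fathead minnows = 15.6/5.28 = 2.95.
Ranked: tadpoles > dragonfly nymphs > fathead minnows > bluegill.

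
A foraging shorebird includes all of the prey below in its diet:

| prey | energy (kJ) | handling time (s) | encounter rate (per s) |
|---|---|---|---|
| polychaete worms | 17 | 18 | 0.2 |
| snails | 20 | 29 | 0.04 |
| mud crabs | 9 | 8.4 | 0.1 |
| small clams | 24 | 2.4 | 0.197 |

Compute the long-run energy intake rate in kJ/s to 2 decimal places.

1.39 kJ/s

R = (0.2×17 + 0.04×20 + 0.1×9 + 0.197×24) / (1 + 0.2×18 + 0.04×29 + 0.1×8.4 + 0.197×2.4) = 9.828/7.073 = 1.39 kJ/s.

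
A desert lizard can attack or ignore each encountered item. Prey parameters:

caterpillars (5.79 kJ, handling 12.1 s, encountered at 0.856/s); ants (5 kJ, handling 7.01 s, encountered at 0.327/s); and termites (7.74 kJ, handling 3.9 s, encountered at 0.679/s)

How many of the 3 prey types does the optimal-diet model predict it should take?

1

Rank by E/h (kJ/s): termites 1.98, ants 0.713, caterpillars 0.479. Include each in turn until the next type's E/h falls below the running intake rate.
Rate on top 1: 1.441. ants: 0.713 < 1.441 → exclude; stop.
Optimal diet: termites — 1 of 3 types.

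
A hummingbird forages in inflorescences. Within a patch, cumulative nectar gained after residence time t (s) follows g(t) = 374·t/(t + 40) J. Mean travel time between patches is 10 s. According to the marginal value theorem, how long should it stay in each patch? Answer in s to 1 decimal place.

Maximise g(t)/(T+t): set derivative to zero → g'(t)(T+t) = g(t).
g'(t) = 374·40/(t + 40)². Setting 374·40/(t+40)² = 374t/[(t+40)(10+t)] gives 40(10+t) = t(t+40), so t² = 40×10 = 400.
t* = √400 = 20 s.

20.0 s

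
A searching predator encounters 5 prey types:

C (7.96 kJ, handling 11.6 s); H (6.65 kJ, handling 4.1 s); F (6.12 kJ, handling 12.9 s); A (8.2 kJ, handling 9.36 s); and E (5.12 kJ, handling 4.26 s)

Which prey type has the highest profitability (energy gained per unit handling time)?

H

In descending order of E/h:
H: 6.65/4.1 = 1.62 kJ/s
E: 5.12/4.26 = 1.2 kJ/s
A: 8.2/9.36 = 0.876 kJ/s
C: 7.96/11.6 = 0.686 kJ/s
F: 6.12/12.9 = 0.474 kJ/s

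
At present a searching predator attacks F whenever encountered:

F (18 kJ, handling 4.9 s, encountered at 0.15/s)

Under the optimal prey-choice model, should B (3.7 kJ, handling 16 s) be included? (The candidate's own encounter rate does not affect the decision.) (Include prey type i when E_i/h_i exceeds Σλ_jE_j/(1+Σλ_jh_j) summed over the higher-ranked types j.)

Current rate: (0.15×18)/(1 + 0.15×4.9) = 1.556 kJ/s.
Profitability of B: 3.7/16 = 0.2313 kJ/s.
Since 0.2313 < R, time spent handling B is better spent searching.

No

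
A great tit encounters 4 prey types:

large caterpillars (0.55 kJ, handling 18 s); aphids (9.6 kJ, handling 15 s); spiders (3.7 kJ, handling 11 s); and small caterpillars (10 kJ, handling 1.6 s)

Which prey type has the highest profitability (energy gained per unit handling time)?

small caterpillars

Profitability E/h (kJ/s): large caterpillars = 0.55/18 = 0.0306, aphids = 9.6/15 = 0.64, spiders = 3.7/11 = 0.336, small caterpillars = 10/1.6 = 6.25.
Ranked: small caterpillars > aphids > spiders > large caterpillars.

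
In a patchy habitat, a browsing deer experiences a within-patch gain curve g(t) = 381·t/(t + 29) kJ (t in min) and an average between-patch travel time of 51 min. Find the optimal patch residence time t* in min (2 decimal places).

38.46 min

Optimal t* satisfies g'(t*) = g(t*)/(T + t*).
g'(t) = 381·29/(t + 29)². Setting 381·29/(t+29)² = 381t/[(t+29)(51+t)] gives 29(51+t) = t(t+29), so t² = 29×51 = 1479.
t* = √1479 = 38.46 min.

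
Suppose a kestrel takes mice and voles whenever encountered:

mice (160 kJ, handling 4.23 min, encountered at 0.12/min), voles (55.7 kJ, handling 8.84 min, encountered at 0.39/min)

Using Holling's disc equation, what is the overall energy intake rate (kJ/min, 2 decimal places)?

R = Σλ_iE_i / (1 + Σλ_ih_i)
Numerator: 0.12×160 + 0.39×55.7 = 40.92
Denominator: 1 + 0.12×4.23 + 0.39×8.84 = 4.955
R = 40.92/4.955 = 8.259 kJ/min

8.26 kJ/min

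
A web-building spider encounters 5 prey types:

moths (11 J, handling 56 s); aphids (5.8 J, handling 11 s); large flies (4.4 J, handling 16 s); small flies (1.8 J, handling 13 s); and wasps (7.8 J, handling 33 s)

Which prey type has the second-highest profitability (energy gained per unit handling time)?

large flies

In descending order of E/h:
aphids: 5.8/11 = 0.527 J/s
large flies: 4.4/16 = 0.275 J/s
wasps: 7.8/33 = 0.236 J/s
moths: 11/56 = 0.196 J/s
small flies: 1.8/13 = 0.138 J/s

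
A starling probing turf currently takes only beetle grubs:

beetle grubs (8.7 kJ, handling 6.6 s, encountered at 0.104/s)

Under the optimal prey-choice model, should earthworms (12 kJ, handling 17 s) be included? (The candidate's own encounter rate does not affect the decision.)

Yes

On beetle grubs alone, R = ΣλE/(1+Σλh) = 0.9048/1.686 = 0.5365 kJ/s.
Profitability of earthworms: 12/17 = 0.7059 kJ/s.
0.7059 > 0.5365, so adding earthworms raises the average — include it.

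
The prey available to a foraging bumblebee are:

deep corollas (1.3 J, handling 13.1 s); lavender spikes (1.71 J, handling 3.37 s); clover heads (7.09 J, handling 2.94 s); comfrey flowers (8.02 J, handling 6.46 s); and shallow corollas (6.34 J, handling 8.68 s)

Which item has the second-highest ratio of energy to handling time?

In descending order of E/h:
clover heads: 7.09/2.94 = 2.41 J/s
comfrey flowers: 8.02/6.46 = 1.24 J/s
shallow corollas: 6.34/8.68 = 0.73 J/s
lavender spikes: 1.71/3.37 = 0.507 J/s
deep corollas: 1.3/13.1 = 0.0992 J/s

comfrey flowers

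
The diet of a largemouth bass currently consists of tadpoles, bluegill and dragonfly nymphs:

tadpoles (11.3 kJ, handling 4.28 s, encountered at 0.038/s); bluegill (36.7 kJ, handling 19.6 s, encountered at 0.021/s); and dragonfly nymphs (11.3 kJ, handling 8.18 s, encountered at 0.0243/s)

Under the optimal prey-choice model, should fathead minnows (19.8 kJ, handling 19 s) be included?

Intake rate on the current diet: R = (0.038×11.3 + 0.021×36.7 + 0.0243×11.3) / (1 + 0.038×4.28 + 0.021×19.6 + 0.0243×8.18) = 1.475/1.773 = 0.8317 kJ/s.
fathead minnows: E/h = 19.8/19 = 1.042 kJ/s.
1.042 > 0.8317, so adding fathead minnows raises the average — include it.

Yes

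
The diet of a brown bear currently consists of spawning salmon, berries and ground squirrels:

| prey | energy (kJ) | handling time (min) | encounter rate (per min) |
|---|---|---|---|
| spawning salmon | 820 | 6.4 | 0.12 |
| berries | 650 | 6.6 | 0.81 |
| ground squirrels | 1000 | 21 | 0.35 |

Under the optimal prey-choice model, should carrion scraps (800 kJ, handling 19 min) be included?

No

Current rate: (0.12×820 + 0.81×650 + 0.35×1000)/(1 + 0.12×6.4 + 0.81×6.6 + 0.35×21) = 67.4 kJ/min.
carrion scraps: E/h = 800/19 = 42.11 kJ/min.
42.11 < 67.4, so adding carrion scraps would lower the average — exclude it.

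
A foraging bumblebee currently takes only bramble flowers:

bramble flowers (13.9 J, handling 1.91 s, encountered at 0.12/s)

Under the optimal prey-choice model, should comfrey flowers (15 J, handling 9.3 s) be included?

Intake rate on the current diet: R = (0.12×13.9) / (1 + 0.12×1.91) = 1.668/1.229 = 1.357 J/s.
comfrey flowers: E/h = 15/9.3 = 1.613 J/s.
Since 1.613 > R, including comfrey flowers increases the long-run rate.

Yes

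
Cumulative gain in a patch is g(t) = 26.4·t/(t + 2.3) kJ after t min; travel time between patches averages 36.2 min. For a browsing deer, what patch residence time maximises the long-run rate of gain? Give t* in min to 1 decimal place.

9.1 min

By the marginal value theorem, leave when the instantaneous gain rate g'(t) equals the habitat-wide average g(t)/(T + t).
g'(t) = 26.4·2.3/(t + 2.3)². Setting 26.4·2.3/(t+2.3)² = 26.4t/[(t+2.3)(36.2+t)] gives 2.3(36.2+t) = t(t+2.3), so t² = 2.3×36.2 = 83.26.
t* = √83.26 = 9.125 min.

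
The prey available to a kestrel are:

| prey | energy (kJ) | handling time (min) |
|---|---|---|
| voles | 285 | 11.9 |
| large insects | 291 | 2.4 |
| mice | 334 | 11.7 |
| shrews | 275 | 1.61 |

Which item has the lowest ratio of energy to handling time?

Profitability E/h (kJ/min): voles = 285/11.9 = 23.9, large insects = 291/2.4 = 121, mice = 334/11.7 = 28.5, shrews = 275/1.61 = 171.
Ranked: shrews > large insects > mice > voles.

voles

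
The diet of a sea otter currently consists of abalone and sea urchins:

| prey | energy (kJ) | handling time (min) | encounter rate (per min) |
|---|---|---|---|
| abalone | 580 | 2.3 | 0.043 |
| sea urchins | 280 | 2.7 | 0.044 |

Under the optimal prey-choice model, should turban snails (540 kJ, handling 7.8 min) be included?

Yes

On abalone and sea urchins alone, R = ΣλE/(1+Σλh) = 37.26/1.218 = 30.6 kJ/min.
turban snails: E/h = 540/7.8 = 69.23 kJ/min.
69.23 > 30.6, so adding turban snails raises the average — include it.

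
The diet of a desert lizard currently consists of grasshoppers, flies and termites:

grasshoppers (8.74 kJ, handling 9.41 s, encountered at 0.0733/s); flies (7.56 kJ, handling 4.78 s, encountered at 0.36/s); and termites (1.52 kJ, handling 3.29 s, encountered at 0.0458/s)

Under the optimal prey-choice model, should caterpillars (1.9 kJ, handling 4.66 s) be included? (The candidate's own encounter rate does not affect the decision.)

Intake rate on the current diet: R = (0.0733×8.74 + 0.36×7.56 + 0.0458×1.52) / (1 + 0.0733×9.41 + 0.36×4.78 + 0.0458×3.29) = 3.432/3.561 = 0.9637 kJ/s.
caterpillars: E/h = 1.9/4.66 = 0.4077 kJ/s.
0.4077 < 0.9637, so adding caterpillars would lower the average — exclude it.

No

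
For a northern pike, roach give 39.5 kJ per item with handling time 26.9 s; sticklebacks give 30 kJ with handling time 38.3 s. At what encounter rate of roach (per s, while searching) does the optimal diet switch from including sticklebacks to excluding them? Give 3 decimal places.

0.043 per s

The zero-one rule: include sticklebacks iff E₂/h₂ > λE₁/(1+λh₁). Equality gives the switch point.
λE₁h₂ = E₂ + λE₂h₁ ⇒ λ = E₂/(E₁h₂ − E₂h₁) = 30/(1513 − 807) = 0.0425 per s.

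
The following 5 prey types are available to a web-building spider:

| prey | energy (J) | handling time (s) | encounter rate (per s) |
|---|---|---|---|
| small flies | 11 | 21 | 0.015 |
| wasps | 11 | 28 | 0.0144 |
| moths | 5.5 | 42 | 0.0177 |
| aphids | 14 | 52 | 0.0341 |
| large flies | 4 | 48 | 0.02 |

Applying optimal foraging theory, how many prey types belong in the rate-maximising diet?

Profitabilities (E/h, J/s): small flies 0.524, wasps 0.393, aphids 0.269, moths 0.131, large flies 0.0833. Add prey in this order while the next type's profitability exceeds the intake rate on those already taken.
Rate on top 1: 0.1255. wasps: 0.393 > 0.1255 → include.
Rate on top 2: 0.1882. aphids: 0.269 > 0.1882 → include.
Rate on top 3: 0.2294. moths: 0.131 < 0.2294 → exclude; stop.
Optimal diet: small flies, wasps, aphids — 3 of 5 types.

3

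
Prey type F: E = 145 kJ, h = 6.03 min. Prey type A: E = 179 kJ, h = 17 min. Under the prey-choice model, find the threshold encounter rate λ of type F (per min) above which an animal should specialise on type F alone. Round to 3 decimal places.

At the threshold, the rate on type F alone equals the profitability of type A: λ·145/(1 + λ·6.03) = 179/17 = 10.53.
Rearranging, λ(145 − 10.53×6.03) = 10.53, so λ = 10.53/81.51 = 0.1292 per min.

0.129 per min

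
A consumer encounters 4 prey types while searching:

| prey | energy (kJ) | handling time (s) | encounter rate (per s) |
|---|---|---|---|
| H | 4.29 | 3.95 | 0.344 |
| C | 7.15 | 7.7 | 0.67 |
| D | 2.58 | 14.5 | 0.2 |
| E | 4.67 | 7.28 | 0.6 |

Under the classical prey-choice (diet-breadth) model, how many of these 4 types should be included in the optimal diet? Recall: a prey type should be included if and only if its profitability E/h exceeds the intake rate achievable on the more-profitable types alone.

2

E/h in descending order: H 1.09, C 0.929, E 0.641, D 0.178 kJ/s. The optimal diet is the largest prefix of this list for which every included type satisfies E_i/h_i > R on the types above it.
Rate on top 1: 0.6256. C: 0.929 > 0.6256 → include.
Rate on top 2: 0.8335. E: 0.641 < 0.8335 → exclude; stop.
Optimal diet: H, C — 2 of 4 types.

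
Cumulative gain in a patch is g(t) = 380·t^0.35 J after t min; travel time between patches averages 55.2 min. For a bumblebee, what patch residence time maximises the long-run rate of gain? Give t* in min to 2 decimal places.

Optimal t* satisfies g'(t*) = g(t*)/(T + t*).
g'(t) = 0.35·380·t^-0.65. Setting 0.35·380·t^-0.65 = 380·t^0.35/(55.2+t) gives 0.35(55.2+t) = t, so 0.65·t = 0.35×55.2.
t* = 0.35×55.2/0.65 = 29.72 min.

29.72 min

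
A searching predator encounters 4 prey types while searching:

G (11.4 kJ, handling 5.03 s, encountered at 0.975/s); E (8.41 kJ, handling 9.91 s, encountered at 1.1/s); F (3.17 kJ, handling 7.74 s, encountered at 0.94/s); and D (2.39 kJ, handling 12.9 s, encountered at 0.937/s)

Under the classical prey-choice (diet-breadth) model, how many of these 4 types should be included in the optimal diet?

1

Profitabilities (E/h, kJ/s): G 2.27, E 0.849, F 0.41, D 0.185. Add prey in this order while the next type's profitability exceeds the intake rate on those already taken.
Rate on top 1: 1.883. E: 0.849 < 1.883 → exclude; stop.
Optimal diet: G — 1 of 4 types.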